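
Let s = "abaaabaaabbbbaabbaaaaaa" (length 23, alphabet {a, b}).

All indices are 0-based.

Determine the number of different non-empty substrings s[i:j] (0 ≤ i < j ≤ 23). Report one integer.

rank→(start, suffix):
  0 → (22, 'a')
  1 → (21, 'aa')
  2 → (20, 'aaa')
  3 → (19, 'aaaa')
  4 → (18, 'aaaaa')
  5 → (17, 'aaaaaa')
  6 → (2, 'aaabaaabbbbaabbaaaaaa')
  7 → (6, 'aaabbbbaabbaaaaaa')
  8 → (3, 'aabaaabbbbaabbaaaaaa')
  9 → (13, 'aabbaaaaaa')
  10 → (7, 'aabbbbaabbaaaaaa')
  11 → (0, 'abaaabaaabbbbaabbaaaaaa')
  12 → (4, 'abaaabbbbaabbaaaaaa')
  13 → (14, 'abbaaaaaa')
  14 → (8, 'abbbbaabbaaaaaa')
  15 → (16, 'baaaaaa')
  16 → (1, 'baaabaaabbbbaabbaaaaaa')
  17 → (5, 'baaabbbbaabbaaaaaa')
  18 → (12, 'baabbaaaaaa')
  19 → (15, 'bbaaaaaa')
  20 → (11, 'bbaabbaaaaaa')
  21 → (10, 'bbbaabbaaaaaa')
  22 → (9, 'bbbbaabbaaaaaa')

SA = [22, 21, 20, 19, 18, 17, 2, 6, 3, 13, 7, 0, 4, 14, 8, 16, 1, 5, 12, 15, 11, 10, 9]
[i] adj suffixes → lcp
  [1] 22/21 → 1 ('a')
  [2] 21/20 → 2 ('aa')
  [3] 20/19 → 3 ('aaa')
  [4] 19/18 → 4 ('aaaa')
  [5] 18/17 → 5 ('aaaaa')
  [6] 17/2 → 3 ('aaa')
  [7] 2/6 → 4 ('aaab')
  [8] 6/3 → 2 ('aa')
  [9] 3/13 → 3 ('aab')
  [10] 13/7 → 4 ('aabb')
  [11] 7/0 → 1 ('a')
  [12] 0/4 → 6 ('abaaab')
  [13] 4/14 → 2 ('ab')
  [14] 14/8 → 3 ('abb')
  [15] 8/16 → 0 ('')
  [16] 16/1 → 4 ('baaa')
  [17] 1/5 → 5 ('baaab')
  [18] 5/12 → 3 ('baa')
  [19] 12/15 → 1 ('b')
  [20] 15/11 → 4 ('bbaa')
  [21] 11/10 → 2 ('bb')
  [22] 10/9 → 3 ('bbb')

n(n+1)/2 = 23·24/2 = 276
Σ LCP = 0 + 1 + 2 + 3 + 4 + 5 + 3 + 4 + 2 + 3 + 4 + 1 + 6 + 2 + 3 + 0 + 4 + 5 + 3 + 1 + 4 + 2 + 3 = 65
distinct = 276 − 65 = 211

211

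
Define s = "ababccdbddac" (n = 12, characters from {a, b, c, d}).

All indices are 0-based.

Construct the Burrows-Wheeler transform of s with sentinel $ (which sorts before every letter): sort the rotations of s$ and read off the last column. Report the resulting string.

rank  rotation       last
    0  $ababccdbddac  c
    1  ababccdbddac$  $
    2  abccdbddac$ab  b
    3  ac$ababccdbdd  d
    4  babccdbddac$a  a
    5  bccdbddac$aba  a
    6  bddac$ababccd  d
    7  c$ababccdbdda  a
    8  ccdbddac$abab  b
    9  cdbddac$ababc  c
   10  dac$ababccdbd  d
   11  dbddac$ababcc  c
   12  ddac$ababccdb  b

c$bdaadabcdcb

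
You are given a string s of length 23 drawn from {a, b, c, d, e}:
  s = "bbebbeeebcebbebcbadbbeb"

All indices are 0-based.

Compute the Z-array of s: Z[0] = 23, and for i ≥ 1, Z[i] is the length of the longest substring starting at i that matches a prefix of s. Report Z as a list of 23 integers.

Z[0]=23
i=1: outside box; Z[1]=1 scan→box=[1,2)
i=2: outside box; Z[2]=0
i=3: outside box; Z[3]=3 scan→box=[3,6)
i=4: min(r-i=2, Z[1]=1)=1; Z[4]=1
i=5: min(r-i=1, Z[2]=0)=0; Z[5]=0
i=6: outside box; Z[6]=0
i=7: outside box; Z[7]=0
i=8: outside box; Z[8]=1 scan→box=[8,9)
i=9: outside box; Z[9]=0
i=10: outside box; Z[10]=0
i=11: outside box; Z[11]=4 scan→box=[11,15)
i=12: min(r-i=3, Z[1]=1)=1; Z[12]=1
i=13: min(r-i=2, Z[2]=0)=0; Z[13]=0
i=14: min(r-i=1, Z[3]=3)=1; Z[14]=1
i=15: outside box; Z[15]=0
i=16: outside box; Z[16]=1 scan→box=[16,17)
i=17: outside box; Z[17]=0
i=18: outside box; Z[18]=0
i=19: outside box; Z[19]=4 scan→box=[19,23)
i=20: min(r-i=3, Z[1]=1)=1; Z[20]=1
i=21: min(r-i=2, Z[2]=0)=0; Z[21]=0
i=22: min(r-i=1, Z[3]=3)=1; Z[22]=1

[23, 1, 0, 3, 1, 0, 0, 0, 1, 0, 0, 4, 1, 0, 1, 0, 1, 0, 0, 4, 1, 0, 1]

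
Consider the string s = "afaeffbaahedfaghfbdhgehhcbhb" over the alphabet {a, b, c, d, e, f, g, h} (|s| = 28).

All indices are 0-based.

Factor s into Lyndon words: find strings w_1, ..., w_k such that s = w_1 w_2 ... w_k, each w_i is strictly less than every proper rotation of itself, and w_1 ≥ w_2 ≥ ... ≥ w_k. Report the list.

emit factor 1: 'af' (i=0, period=2)
emit factor 2: 'aeffb' (i=2, period=5)
emit factor 3: 'aahedfaghfbdhgehhcbhb' (i=7, period=21)

["af", "aeffb", "aahedfaghfbdhgehhcbhb"]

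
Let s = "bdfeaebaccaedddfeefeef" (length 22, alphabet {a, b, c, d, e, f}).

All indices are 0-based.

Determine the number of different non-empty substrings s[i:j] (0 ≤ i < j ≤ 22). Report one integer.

226

sorted suffixes:
  #0 SA[0]=7  'accaedddfeefeef'
  #1 SA[1]=4  'aebaccaedddfeefeef'
  #2 SA[2]=10  'aedddfeefeef'
  #3 SA[3]=6  'baccaedddfeefeef'
  #4 SA[4]=0  'bdfeaebaccaedddfeefeef'
  #5 SA[5]=9  'caedddfeefeef'
  #6 SA[6]=8  'ccaedddfeefeef'
  #7 SA[7]=12  'dddfeefeef'
  #8 SA[8]=13  'ddfeefeef'
  #9 SA[9]=1  'dfeaebaccaedddfeefeef'
  #10 SA[10]=14  'dfeefeef'
  #11 SA[11]=3  'eaebaccaedddfeefeef'
  #12 SA[12]=5  'ebaccaedddfeefeef'
  #13 SA[13]=11  'edddfeefeef'
  #14 SA[14]=19  'eef'
  #15 SA[15]=16  'eefeef'
  #16 SA[16]=20  'ef'
  #17 SA[17]=17  'efeef'
  #18 SA[18]=21  'f'
  #19 SA[19]=2  'feaebaccaedddfeefeef'
  #20 SA[20]=18  'feef'
  #21 SA[21]=15  'feefeef'

SA = [7, 4, 10, 6, 0, 9, 8, 12, 13, 1, 14, 3, 5, 11, 19, 16, 20, 17, 21, 2, 18, 15]
i: (SA[i-1],SA[i]) lcp shared
  1: (7,4) 1 'a'
  2: (4,10) 2 'ae'
  3: (10,6) 0 ''
  4: (6,0) 1 'b'
  5: (0,9) 0 ''
  6: (9,8) 1 'c'
  7: (8,12) 0 ''
  8: (12,13) 2 'dd'
  9: (13,1) 1 'd'
  10: (1,14) 3 'dfe'
  11: (14,3) 0 ''
  12: (3,5) 1 'e'
  13: (5,11) 1 'e'
  14: (11,19) 1 'e'
  15: (19,16) 3 'eef'
  16: (16,20) 1 'e'
  17: (20,17) 2 'ef'
  18: (17,21) 0 ''
  19: (21,2) 1 'f'
  20: (2,18) 2 'fe'
  21: (18,15) 4 'feef'

n(n+1)/2 = 22·23/2 = 253
Σ LCP = 0 + 1 + 2 + 0 + 1 + 0 + 1 + 0 + 2 + 1 + 3 + 0 + 1 + 1 + 1 + 3 + 1 + 2 + 0 + 1 + 2 + 4 = 27
distinct = 253 − 27 = 226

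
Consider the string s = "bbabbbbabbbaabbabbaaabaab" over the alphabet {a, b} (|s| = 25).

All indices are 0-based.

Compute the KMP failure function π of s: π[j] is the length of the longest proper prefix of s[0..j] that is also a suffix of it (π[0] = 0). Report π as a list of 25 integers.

π[0] = 0
j=1 s[j]='b': π[1]=1 (border 'b')
j=2 s[j]='a': k: 1→0; π[2]=0 (border '')
j=3 s[j]='b': π[3]=1 (border 'b')
j=4 s[j]='b': π[4]=2 (border 'bb')
j=5 s[j]='b': k: 2→1; π[5]=2 (border 'bb')
j=6 s[j]='b': k: 2→1; π[6]=2 (border 'bb')
j=7 s[j]='a': π[7]=3 (border 'bba')
j=8 s[j]='b': π[8]=4 (border 'bbab')
j=9 s[j]='b': π[9]=5 (border 'bbabb')
j=10 s[j]='b': π[10]=6 (border 'bbabbb')
j=11 s[j]='a': k: 6→2; π[11]=3 (border 'bba')
j=12 s[j]='a': k: 3→0; π[12]=0 (border '')
j=13 s[j]='b': π[13]=1 (border 'b')
j=14 s[j]='b': π[14]=2 (border 'bb')
j=15 s[j]='a': π[15]=3 (border 'bba')
j=16 s[j]='b': π[16]=4 (border 'bbab')
j=17 s[j]='b': π[17]=5 (border 'bbabb')
j=18 s[j]='a': k: 5→2; π[18]=3 (border 'bba')
j=19 s[j]='a': k: 3→0; π[19]=0 (border '')
j=20 s[j]='a': π[20]=0 (border '')
j=21 s[j]='b': π[21]=1 (border 'b')
j=22 s[j]='a': k: 1→0; π[22]=0 (border '')
j=23 s[j]='a': π[23]=0 (border '')
j=24 s[j]='b': π[24]=1 (border 'b')

[0, 1, 0, 1, 2, 2, 2, 3, 4, 5, 6, 3, 0, 1, 2, 3, 4, 5, 3, 0, 0, 1, 0, 0, 1]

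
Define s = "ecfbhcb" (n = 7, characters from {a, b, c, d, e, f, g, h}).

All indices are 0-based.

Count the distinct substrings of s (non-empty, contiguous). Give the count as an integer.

26

rank | idx | suffix
   0 |   6 | b
   1 |   3 | bhcb
   2 |   5 | cb
   3 |   1 | cfbhcb
   4 |   0 | ecfbhcb
   5 |   2 | fbhcb
   6 |   4 | hcb

SA = [6, 3, 5, 1, 0, 2, 4]
[i] adj suffixes → lcp
  [1] 6/3 → 1 ('b')
  [2] 3/5 → 0 ('')
  [3] 5/1 → 1 ('c')
  [4] 1/0 → 0 ('')
  [5] 0/2 → 0 ('')
  [6] 2/4 → 0 ('')

n(n+1)/2 = 7·8/2 = 28
Σ LCP = 0 + 1 + 0 + 1 + 0 + 0 + 0 = 2
distinct = 28 − 2 = 26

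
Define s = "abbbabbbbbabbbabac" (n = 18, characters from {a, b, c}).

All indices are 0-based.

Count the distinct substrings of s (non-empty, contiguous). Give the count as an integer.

rank→(start, suffix):
  0 → (14, 'abac')
  1 → (10, 'abbbabac')
  2 → (0, 'abbbabbbbbabbbabac')
  3 → (4, 'abbbbbabbbabac')
  4 → (16, 'ac')
  5 → (13, 'babac')
  6 → (9, 'babbbabac')
  7 → (3, 'babbbbbabbbabac')
  8 → (15, 'bac')
  9 → (12, 'bbabac')
  10 → (8, 'bbabbbabac')
  11 → (2, 'bbabbbbbabbbabac')
  12 → (11, 'bbbabac')
  13 → (7, 'bbbabbbabac')
  14 → (1, 'bbbabbbbbabbbabac')
  15 → (6, 'bbbbabbbabac')
  16 → (5, 'bbbbbabbbabac')
  17 → (17, 'c')

SA = [14, 10, 0, 4, 16, 13, 9, 3, 15, 12, 8, 2, 11, 7, 1, 6, 5, 17]
i: (SA[i-1],SA[i]) lcp shared
  1: (14,10) 2 'ab'
  2: (10,0) 6 'abbbab'
  3: (0,4) 4 'abbb'
  4: (4,16) 1 'a'
  5: (16,13) 0 ''
  6: (13,9) 3 'bab'
  7: (9,3) 5 'babbb'
  8: (3,15) 2 'ba'
  9: (15,12) 1 'b'
  10: (12,8) 4 'bbab'
  11: (8,2) 6 'bbabbb'
  12: (2,11) 2 'bb'
  13: (11,7) 5 'bbbab'
  14: (7,1) 7 'bbbabbb'
  15: (1,6) 3 'bbb'
  16: (6,5) 4 'bbbb'
  17: (5,17) 0 ''

n(n+1)/2 = 18·19/2 = 171
Σ LCP = 0 + 2 + 6 + 4 + 1 + 0 + 3 + 5 + 2 + 1 + 4 + 6 + 2 + 5 + 7 + 3 + 4 + 0 = 55
distinct = 171 − 55 = 116

116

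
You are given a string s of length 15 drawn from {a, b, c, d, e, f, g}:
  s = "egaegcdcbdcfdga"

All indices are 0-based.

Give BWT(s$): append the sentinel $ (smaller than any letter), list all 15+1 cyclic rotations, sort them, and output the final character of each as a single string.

aggcdgdcbf$acdee

rank  rotation          last
    0  $egaegcdcbdcfdga  a
    1  a$egaegcdcbdcfdg  g
    2  aegcdcbdcfdga$eg  g
    3  bdcfdga$egaegcdc  c
    4  cbdcfdga$egaegcd  d
    5  cdcbdcfdga$egaeg  g
    6  cfdga$egaegcdcbd  d
    7  dcbdcfdga$egaegc  c
    8  dcfdga$egaegcdcb  b
    9  dga$egaegcdcbdcf  f
   10  egaegcdcbdcfdga$  $
   11  egcdcbdcfdga$ega  a
   12  fdga$egaegcdcbdc  c
   13  ga$egaegcdcbdcfd  d
   14  gaegcdcbdcfdga$e  e
   15  gcdcbdcfdga$egae  e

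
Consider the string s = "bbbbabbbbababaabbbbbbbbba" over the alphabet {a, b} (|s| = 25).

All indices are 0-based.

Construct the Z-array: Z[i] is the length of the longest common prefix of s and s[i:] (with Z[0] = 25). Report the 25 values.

[25, 3, 2, 1, 0, 6, 3, 2, 1, 0, 1, 0, 1, 0, 0, 4, 4, 4, 4, 4, 5, 3, 2, 1, 0]

Z[0]=25
i=1: i≥r, start 0; Z[1]=3 grow→box=[1,4)
i=2: min(r-i=2, Z[1]=3)=2; Z[2]=2
i=3: min(r-i=1, Z[2]=2)=1; Z[3]=1
i=4: i≥r, start 0; Z[4]=0
i=5: i≥r, start 0; Z[5]=6 grow→box=[5,11)
i=6: min(r-i=5, Z[1]=3)=3; Z[6]=3
i=7: min(r-i=4, Z[2]=2)=2; Z[7]=2
i=8: min(r-i=3, Z[3]=1)=1; Z[8]=1
i=9: min(r-i=2, Z[4]=0)=0; Z[9]=0
i=10: min(r-i=1, Z[5]=6)=1; Z[10]=1
i=11: i≥r, start 0; Z[11]=0
i=12: i≥r, start 0; Z[12]=1 grow→box=[12,13)
i=13: i≥r, start 0; Z[13]=0
i=14: i≥r, start 0; Z[14]=0
i=15: i≥r, start 0; Z[15]=4 grow→box=[15,19)
i=16: min(r-i=3, Z[1]=3)=3; Z[16]=4 grow→box=[16,20)
i=17: min(r-i=3, Z[1]=3)=3; Z[17]=4 grow→box=[17,21)
i=18: min(r-i=3, Z[1]=3)=3; Z[18]=4 grow→box=[18,22)
i=19: min(r-i=3, Z[1]=3)=3; Z[19]=4 grow→box=[19,23)
i=20: min(r-i=3, Z[1]=3)=3; Z[20]=5 grow→box=[20,25)
i=21: min(r-i=4, Z[1]=3)=3; Z[21]=3
i=22: min(r-i=3, Z[2]=2)=2; Z[22]=2
i=23: min(r-i=2, Z[3]=1)=1; Z[23]=1
i=24: min(r-i=1, Z[4]=0)=0; Z[24]=0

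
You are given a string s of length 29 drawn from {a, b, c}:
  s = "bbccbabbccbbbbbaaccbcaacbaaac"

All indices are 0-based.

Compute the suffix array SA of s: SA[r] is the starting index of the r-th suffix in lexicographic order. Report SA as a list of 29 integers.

rank | idx | suffix
   0 |  25 | aaac
   1 |  26 | aac
   2 |  21 | aacbaaac
   3 |  15 | aaccbcaacbaaac
   4 |   5 | abbccbbbbbaaccbcaacbaaac
   5 |  27 | ac
   6 |  22 | acbaaac
   7 |  16 | accbcaacbaaac
   8 |  24 | baaac
   9 |  14 | baaccbcaacbaaac
  10 |   4 | babbccbbbbbaaccbcaacbaaac
  11 |  13 | bbaaccbcaacbaaac
  12 |  12 | bbbaaccbcaacbaaac
  13 |  11 | bbbbaaccbcaacbaaac
  14 |  10 | bbbbbaaccbcaacbaaac
  15 |   0 | bbccbabbccbbbbbaaccbcaacbaaac
  16 |   6 | bbccbbbbbaaccbcaacbaaac
  17 |  19 | bcaacbaaac
  18 |   1 | bccbabbccbbbbbaaccbcaacbaaac
  19 |   7 | bccbbbbbaaccbcaacbaaac
  20 |  28 | c
  21 |  20 | caacbaaac
  22 |  23 | cbaaac
  23 |   3 | cbabbccbbbbbaaccbcaacbaaac
  24 |   9 | cbbbbbaaccbcaacbaaac
  25 |  18 | cbcaacbaaac
  26 |   2 | ccbabbccbbbbbaaccbcaacbaaac
  27 |   8 | ccbbbbbaaccbcaacbaaac
  28 |  17 | ccbcaacbaaac

[25, 26, 21, 15, 5, 27, 22, 16, 24, 14, 4, 13, 12, 11, 10, 0, 6, 19, 1, 7, 28, 20, 23, 3, 9, 18, 2, 8, 17]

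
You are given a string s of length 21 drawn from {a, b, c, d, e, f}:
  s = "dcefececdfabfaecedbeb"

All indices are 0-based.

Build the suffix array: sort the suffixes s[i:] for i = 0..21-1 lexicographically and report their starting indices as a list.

rank | idx | suffix
   0 |  10 | abfaecedbeb
   1 |  13 | aecedbeb
   2 |  20 | b
   3 |  18 | beb
   4 |  11 | bfaecedbeb
   5 |   7 | cdfabfaecedbeb
   6 |   5 | cecdfabfaecedbeb
   7 |  15 | cedbeb
   8 |   1 | cefececdfabfaecedbeb
   9 |  17 | dbeb
  10 |   0 | dcefececdfabfaecedbeb
  11 |   8 | dfabfaecedbeb
  12 |  19 | eb
  13 |   6 | ecdfabfaecedbeb
  14 |   4 | ececdfabfaecedbeb
  15 |  14 | ecedbeb
  16 |  16 | edbeb
  17 |   2 | efececdfabfaecedbeb
  18 |   9 | fabfaecedbeb
  19 |  12 | faecedbeb
  20 |   3 | fececdfabfaecedbeb

[10, 13, 20, 18, 11, 7, 5, 15, 1, 17, 0, 8, 19, 6, 4, 14, 16, 2, 9, 12, 3]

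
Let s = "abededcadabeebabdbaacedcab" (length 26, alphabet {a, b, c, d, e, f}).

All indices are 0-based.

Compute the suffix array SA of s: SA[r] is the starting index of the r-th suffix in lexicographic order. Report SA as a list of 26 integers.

rank→(start, suffix):
  0 → (18, 'aacedcab')
  1 → (24, 'ab')
  2 → (14, 'abdbaacedcab')
  3 → (0, 'abededcadabeebabdbaacedcab')
  4 → (9, 'abeebabdbaacedcab')
  5 → (19, 'acedcab')
  6 → (7, 'adabeebabdbaacedcab')
  7 → (25, 'b')
  8 → (17, 'baacedcab')
  9 → (13, 'babdbaacedcab')
  10 → (15, 'bdbaacedcab')
  11 → (1, 'bededcadabeebabdbaacedcab')
  12 → (10, 'beebabdbaacedcab')
  13 → (23, 'cab')
  14 → (6, 'cadabeebabdbaacedcab')
  15 → (20, 'cedcab')
  16 → (8, 'dabeebabdbaacedcab')
  17 → (16, 'dbaacedcab')
  18 → (22, 'dcab')
  19 → (5, 'dcadabeebabdbaacedcab')
  20 → (3, 'dedcadabeebabdbaacedcab')
  21 → (12, 'ebabdbaacedcab')
  22 → (21, 'edcab')
  23 → (4, 'edcadabeebabdbaacedcab')
  24 → (2, 'ededcadabeebabdbaacedcab')
  25 → (11, 'eebabdbaacedcab')

[18, 24, 14, 0, 9, 19, 7, 25, 17, 13, 15, 1, 10, 23, 6, 20, 8, 16, 22, 5, 3, 12, 21, 4, 2, 11]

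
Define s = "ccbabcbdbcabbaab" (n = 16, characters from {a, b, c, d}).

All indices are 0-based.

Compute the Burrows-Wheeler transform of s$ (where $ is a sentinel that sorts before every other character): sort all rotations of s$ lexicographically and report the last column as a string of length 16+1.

bbacbabcadacbcb$b

rank  rotation           last
    0  $ccbabcbdbcabbaab  b
    1  aab$ccbabcbdbcabb  b
    2  ab$ccbabcbdbcabba  a
    3  abbaab$ccbabcbdbc  c
    4  abcbdbcabbaab$ccb  b
    5  b$ccbabcbdbcabbaa  a
    6  baab$ccbabcbdbcab  b
    7  babcbdbcabbaab$cc  c
    8  bbaab$ccbabcbdbca  a
    9  bcabbaab$ccbabcbd  d
   10  bcbdbcabbaab$ccba  a
   11  bdbcabbaab$ccbabc  c
   12  cabbaab$ccbabcbdb  b
   13  cbabcbdbcabbaab$c  c
   14  cbdbcabbaab$ccbab  b
   15  ccbabcbdbcabbaab$  $
   16  dbcabbaab$ccbabcb  b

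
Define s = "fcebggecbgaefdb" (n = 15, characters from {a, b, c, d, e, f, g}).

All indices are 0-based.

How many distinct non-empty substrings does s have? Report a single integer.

rank | idx | suffix
   0 |  10 | aefdb
   1 |  14 | b
   2 |   8 | bgaefdb
   3 |   3 | bggecbgaefdb
   4 |   7 | cbgaefdb
   5 |   1 | cebggecbgaefdb
   6 |  13 | db
   7 |   2 | ebggecbgaefdb
   8 |   6 | ecbgaefdb
   9 |  11 | efdb
  10 |   0 | fcebggecbgaefdb
  11 |  12 | fdb
  12 |   9 | gaefdb
  13 |   5 | gecbgaefdb
  14 |   4 | ggecbgaefdb

SA = [10, 14, 8, 3, 7, 1, 13, 2, 6, 11, 0, 12, 9, 5, 4]
i: (SA[i-1],SA[i]) lcp shared
  1: (10,14) 0 ''
  2: (14,8) 1 'b'
  3: (8,3) 2 'bg'
  4: (3,7) 0 ''
  5: (7,1) 1 'c'
  6: (1,13) 0 ''
  7: (13,2) 0 ''
  8: (2,6) 1 'e'
  9: (6,11) 1 'e'
  10: (11,0) 0 ''
  11: (0,12) 1 'f'
  12: (12,9) 0 ''
  13: (9,5) 1 'g'
  14: (5,4) 1 'g'

n(n+1)/2 = 15·16/2 = 120
Σ LCP = 0 + 0 + 1 + 2 + 0 + 1 + 0 + 0 + 1 + 1 + 0 + 1 + 0 + 1 + 1 = 9
distinct = 120 − 9 = 111

111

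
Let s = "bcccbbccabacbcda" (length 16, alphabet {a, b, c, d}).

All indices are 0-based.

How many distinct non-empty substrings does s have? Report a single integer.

118

rank | idx | suffix
   0 |  15 | a
   1 |   8 | abacbcda
   2 |  10 | acbcda
   3 |   9 | bacbcda
   4 |   4 | bbccabacbcda
   5 |   5 | bccabacbcda
   6 |   0 | bcccbbccabacbcda
   7 |  12 | bcda
   8 |   7 | cabacbcda
   9 |   3 | cbbccabacbcda
  10 |  11 | cbcda
  11 |   6 | ccabacbcda
  12 |   2 | ccbbccabacbcda
  13 |   1 | cccbbccabacbcda
  14 |  13 | cda
  15 |  14 | da

SA = [15, 8, 10, 9, 4, 5, 0, 12, 7, 3, 11, 6, 2, 1, 13, 14]
rank  pair      lcp
   1  s[15:],s[8:]  1  'a'
   2  s[8:],s[10:]  1  'a'
   3  s[10:],s[9:]  0  ''
   4  s[9:],s[4:]  1  'b'
   5  s[4:],s[5:]  1  'b'
   6  s[5:],s[0:]  3  'bcc'
   7  s[0:],s[12:]  2  'bc'
   8  s[12:],s[7:]  0  ''
   9  s[7:],s[3:]  1  'c'
  10  s[3:],s[11:]  2  'cb'
  11  s[11:],s[6:]  1  'c'
  12  s[6:],s[2:]  2  'cc'
  13  s[2:],s[1:]  2  'cc'
  14  s[1:],s[13:]  1  'c'
  15  s[13:],s[14:]  0  ''

n(n+1)/2 = 16·17/2 = 136
Σ LCP = 0 + 1 + 1 + 0 + 1 + 1 + 3 + 2 + 0 + 1 + 2 + 1 + 2 + 2 + 1 + 0 = 18
distinct = 136 − 18 = 118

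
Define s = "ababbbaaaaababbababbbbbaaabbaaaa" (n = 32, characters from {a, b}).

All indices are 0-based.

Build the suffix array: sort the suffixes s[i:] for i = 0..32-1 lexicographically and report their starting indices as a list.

rank→(start, suffix):
  0 → (31, 'a')
  1 → (30, 'aa')
  2 → (29, 'aaa')
  3 → (28, 'aaaa')
  4 → (6, 'aaaaababbababbbbbaaabbaaaa')
  5 → (7, 'aaaababbababbbbbaaabbaaaa')
  6 → (8, 'aaababbababbbbbaaabbaaaa')
  7 → (23, 'aaabbaaaa')
  8 → (9, 'aababbababbbbbaaabbaaaa')
  9 → (24, 'aabbaaaa')
  10 → (10, 'ababbababbbbbaaabbaaaa')
  11 → (0, 'ababbbaaaaababbababbbbbaaabbaaaa')
  12 → (15, 'ababbbbbaaabbaaaa')
  13 → (25, 'abbaaaa')
  14 → (12, 'abbababbbbbaaabbaaaa')
  15 → (2, 'abbbaaaaababbababbbbbaaabbaaaa')
  16 → (17, 'abbbbbaaabbaaaa')
  17 → (27, 'baaaa')
  18 → (5, 'baaaaababbababbbbbaaabbaaaa')
  19 → (22, 'baaabbaaaa')
  20 → (14, 'bababbbbbaaabbaaaa')
  21 → (11, 'babbababbbbbaaabbaaaa')
  22 → (1, 'babbbaaaaababbababbbbbaaabbaaaa')
  23 → (16, 'babbbbbaaabbaaaa')
  24 → (26, 'bbaaaa')
  25 → (4, 'bbaaaaababbababbbbbaaabbaaaa')
  26 → (21, 'bbaaabbaaaa')
  27 → (13, 'bbababbbbbaaabbaaaa')
  28 → (3, 'bbbaaaaababbababbbbbaaabbaaaa')
  29 → (20, 'bbbaaabbaaaa')
  30 → (19, 'bbbbaaabbaaaa')
  31 → (18, 'bbbbbaaabbaaaa')

[31, 30, 29, 28, 6, 7, 8, 23, 9, 24, 10, 0, 15, 25, 12, 2, 17, 27, 5, 22, 14, 11, 1, 16, 26, 4, 21, 13, 3, 20, 19, 18]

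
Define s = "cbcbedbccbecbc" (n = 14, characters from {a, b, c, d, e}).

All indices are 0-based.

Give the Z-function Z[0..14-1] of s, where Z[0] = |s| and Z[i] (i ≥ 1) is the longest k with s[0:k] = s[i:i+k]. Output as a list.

[14, 0, 2, 0, 0, 0, 0, 1, 2, 0, 0, 3, 0, 1]

Z[0]=14
i=1: i≥r, start 0; Z[1]=0
i=2: i≥r, start 0; Z[2]=2 grow→box=[2,4)
i=3: min(r-i=1, Z[1]=0)=0; Z[3]=0
i=4: i≥r, start 0; Z[4]=0
i=5: i≥r, start 0; Z[5]=0
i=6: i≥r, start 0; Z[6]=0
i=7: i≥r, start 0; Z[7]=1 grow→box=[7,8)
i=8: i≥r, start 0; Z[8]=2 grow→box=[8,10)
i=9: min(r-i=1, Z[1]=0)=0; Z[9]=0
i=10: i≥r, start 0; Z[10]=0
i=11: i≥r, start 0; Z[11]=3 grow→box=[11,14)
i=12: min(r-i=2, Z[1]=0)=0; Z[12]=0
i=13: min(r-i=1, Z[2]=2)=1; Z[13]=1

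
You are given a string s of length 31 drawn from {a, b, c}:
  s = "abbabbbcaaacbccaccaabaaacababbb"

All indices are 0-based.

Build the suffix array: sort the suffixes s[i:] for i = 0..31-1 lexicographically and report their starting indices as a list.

rank→(start, suffix):
  0 → (21, 'aaacababbb')
  1 → (8, 'aaacbccaccaabaaacababbb')
  2 → (18, 'aabaaacababbb')
  3 → (22, 'aacababbb')
  4 → (9, 'aacbccaccaabaaacababbb')
  5 → (19, 'abaaacababbb')
  6 → (25, 'ababbb')
  7 → (0, 'abbabbbcaaacbccaccaabaaacababbb')
  8 → (27, 'abbb')
  9 → (3, 'abbbcaaacbccaccaabaaacababbb')
  10 → (23, 'acababbb')
  11 → (10, 'acbccaccaabaaacababbb')
  12 → (15, 'accaabaaacababbb')
  13 → (30, 'b')
  14 → (20, 'baaacababbb')
  15 → (26, 'babbb')
  16 → (2, 'babbbcaaacbccaccaabaaacababbb')
  17 → (29, 'bb')
  18 → (1, 'bbabbbcaaacbccaccaabaaacababbb')
  19 → (28, 'bbb')
  20 → (4, 'bbbcaaacbccaccaabaaacababbb')
  21 → (5, 'bbcaaacbccaccaabaaacababbb')
  22 → (6, 'bcaaacbccaccaabaaacababbb')
  23 → (12, 'bccaccaabaaacababbb')
  24 → (7, 'caaacbccaccaabaaacababbb')
  25 → (17, 'caabaaacababbb')
  26 → (24, 'cababbb')
  27 → (14, 'caccaabaaacababbb')
  28 → (11, 'cbccaccaabaaacababbb')
  29 → (16, 'ccaabaaacababbb')
  30 → (13, 'ccaccaabaaacababbb')

[21, 8, 18, 22, 9, 19, 25, 0, 27, 3, 23, 10, 15, 30, 20, 26, 2, 29, 1, 28, 4, 5, 6, 12, 7, 17, 24, 14, 11, 16, 13]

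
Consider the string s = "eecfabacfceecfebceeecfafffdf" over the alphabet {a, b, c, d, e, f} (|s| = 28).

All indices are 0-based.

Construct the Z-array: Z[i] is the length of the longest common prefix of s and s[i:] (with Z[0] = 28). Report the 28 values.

[28, 1, 0, 0, 0, 0, 0, 0, 0, 0, 4, 1, 0, 0, 1, 0, 0, 2, 5, 1, 0, 0, 0, 0, 0, 0, 0, 0]

Z[0]=28
i=1: outside box; Z[1]=1 grow→box=[1,2)
i=2: outside box; Z[2]=0
i=3: outside box; Z[3]=0
i=4: outside box; Z[4]=0
i=5: outside box; Z[5]=0
i=6: outside box; Z[6]=0
i=7: outside box; Z[7]=0
i=8: outside box; Z[8]=0
i=9: outside box; Z[9]=0
i=10: outside box; Z[10]=4 grow→box=[10,14)
i=11: min(r-i=3, Z[1]=1)=1; Z[11]=1
i=12: min(r-i=2, Z[2]=0)=0; Z[12]=0
i=13: min(r-i=1, Z[3]=0)=0; Z[13]=0
i=14: outside box; Z[14]=1 grow→box=[14,15)
i=15: outside box; Z[15]=0
i=16: outside box; Z[16]=0
i=17: outside box; Z[17]=2 grow→box=[17,19)
i=18: min(r-i=1, Z[1]=1)=1; Z[18]=5 grow→box=[18,23)
i=19: min(r-i=4, Z[1]=1)=1; Z[19]=1
i=20: min(r-i=3, Z[2]=0)=0; Z[20]=0
i=21: min(r-i=2, Z[3]=0)=0; Z[21]=0
i=22: min(r-i=1, Z[4]=0)=0; Z[22]=0
i=23: outside box; Z[23]=0
i=24: outside box; Z[24]=0
i=25: outside box; Z[25]=0
i=26: outside box; Z[26]=0
i=27: outside box; Z[27]=0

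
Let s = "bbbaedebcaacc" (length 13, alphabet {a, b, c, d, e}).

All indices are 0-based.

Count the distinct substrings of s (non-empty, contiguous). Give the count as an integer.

82

sorted suffixes:
  #0 SA[0]=9  'aacc'
  #1 SA[1]=10  'acc'
  #2 SA[2]=3  'aedebcaacc'
  #3 SA[3]=2  'baedebcaacc'
  #4 SA[4]=1  'bbaedebcaacc'
  #5 SA[5]=0  'bbbaedebcaacc'
  #6 SA[6]=7  'bcaacc'
  #7 SA[7]=12  'c'
  #8 SA[8]=8  'caacc'
  #9 SA[9]=11  'cc'
  #10 SA[10]=5  'debcaacc'
  #11 SA[11]=6  'ebcaacc'
  #12 SA[12]=4  'edebcaacc'

SA = [9, 10, 3, 2, 1, 0, 7, 12, 8, 11, 5, 6, 4]
i: (SA[i-1],SA[i]) lcp shared
  1: (9,10) 1 'a'
  2: (10,3) 1 'a'
  3: (3,2) 0 ''
  4: (2,1) 1 'b'
  5: (1,0) 2 'bb'
  6: (0,7) 1 'b'
  7: (7,12) 0 ''
  8: (12,8) 1 'c'
  9: (8,11) 1 'c'
  10: (11,5) 0 ''
  11: (5,6) 0 ''
  12: (6,4) 1 'e'

n(n+1)/2 = 13·14/2 = 91
Σ LCP = 0 + 1 + 1 + 0 + 1 + 2 + 1 + 0 + 1 + 1 + 0 + 0 + 1 = 9
distinct = 91 − 9 = 82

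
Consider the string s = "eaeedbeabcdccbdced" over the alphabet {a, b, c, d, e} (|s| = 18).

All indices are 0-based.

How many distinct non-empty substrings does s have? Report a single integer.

rank | idx | suffix
   0 |   7 | abcdccbdced
   1 |   1 | aeedbeabcdccbdced
   2 |   8 | bcdccbdced
   3 |  13 | bdced
   4 |   5 | beabcdccbdced
   5 |  12 | cbdced
   6 |  11 | ccbdced
   7 |   9 | cdccbdced
   8 |  15 | ced
   9 |  17 | d
  10 |   4 | dbeabcdccbdced
  11 |  10 | dccbdced
  12 |  14 | dced
  13 |   6 | eabcdccbdced
  14 |   0 | eaeedbeabcdccbdced
  15 |  16 | ed
  16 |   3 | edbeabcdccbdced
  17 |   2 | eedbeabcdccbdced

SA = [7, 1, 8, 13, 5, 12, 11, 9, 15, 17, 4, 10, 14, 6, 0, 16, 3, 2]
rank  pair      lcp
   1  s[7:],s[1:]  1  'a'
   2  s[1:],s[8:]  0  ''
   3  s[8:],s[13:]  1  'b'
   4  s[13:],s[5:]  1  'b'
   5  s[5:],s[12:]  0  ''
   6  s[12:],s[11:]  1  'c'
   7  s[11:],s[9:]  1  'c'
   8  s[9:],s[15:]  1  'c'
   9  s[15:],s[17:]  0  ''
  10  s[17:],s[4:]  1  'd'
  11  s[4:],s[10:]  1  'd'
  12  s[10:],s[14:]  2  'dc'
  13  s[14:],s[6:]  0  ''
  14  s[6:],s[0:]  2  'ea'
  15  s[0:],s[16:]  1  'e'
  16  s[16:],s[3:]  2  'ed'
  17  s[3:],s[2:]  1  'e'

n(n+1)/2 = 18·19/2 = 171
Σ LCP = 0 + 1 + 0 + 1 + 1 + 0 + 1 + 1 + 1 + 0 + 1 + 1 + 2 + 0 + 2 + 1 + 2 + 1 = 16
distinct = 171 − 16 = 155

155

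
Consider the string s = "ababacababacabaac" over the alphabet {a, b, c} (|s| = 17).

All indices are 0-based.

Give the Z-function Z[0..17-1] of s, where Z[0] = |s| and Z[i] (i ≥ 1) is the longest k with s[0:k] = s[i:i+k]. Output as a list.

[17, 0, 3, 0, 1, 0, 9, 0, 3, 0, 1, 0, 3, 0, 1, 1, 0]

Z[0]=17
i=1: i≥r, start 0; Z[1]=0
i=2: i≥r, start 0; Z[2]=3 grow→box=[2,5)
i=3: min(r-i=2, Z[1]=0)=0; Z[3]=0
i=4: min(r-i=1, Z[2]=3)=1; Z[4]=1
i=5: i≥r, start 0; Z[5]=0
i=6: i≥r, start 0; Z[6]=9 grow→box=[6,15)
i=7: min(r-i=8, Z[1]=0)=0; Z[7]=0
i=8: min(r-i=7, Z[2]=3)=3; Z[8]=3
i=9: min(r-i=6, Z[3]=0)=0; Z[9]=0
i=10: min(r-i=5, Z[4]=1)=1; Z[10]=1
i=11: min(r-i=4, Z[5]=0)=0; Z[11]=0
i=12: min(r-i=3, Z[6]=9)=3; Z[12]=3
i=13: min(r-i=2, Z[7]=0)=0; Z[13]=0
i=14: min(r-i=1, Z[8]=3)=1; Z[14]=1
i=15: i≥r, start 0; Z[15]=1 grow→box=[15,16)
i=16: i≥r, start 0; Z[16]=0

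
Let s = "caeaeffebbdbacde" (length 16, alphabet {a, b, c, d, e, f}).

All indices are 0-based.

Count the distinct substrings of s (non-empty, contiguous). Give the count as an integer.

rank | idx | suffix
   0 |  12 | acde
   1 |   1 | aeaeffebbdbacde
   2 |   3 | aeffebbdbacde
   3 |  11 | bacde
   4 |   8 | bbdbacde
   5 |   9 | bdbacde
   6 |   0 | caeaeffebbdbacde
   7 |  13 | cde
   8 |  10 | dbacde
   9 |  14 | de
  10 |  15 | e
  11 |   2 | eaeffebbdbacde
  12 |   7 | ebbdbacde
  13 |   4 | effebbdbacde
  14 |   6 | febbdbacde
  15 |   5 | ffebbdbacde

SA = [12, 1, 3, 11, 8, 9, 0, 13, 10, 14, 15, 2, 7, 4, 6, 5]
rank  pair      lcp
   1  s[12:],s[1:]  1  'a'
   2  s[1:],s[3:]  2  'ae'
   3  s[3:],s[11:]  0  ''
   4  s[11:],s[8:]  1  'b'
   5  s[8:],s[9:]  1  'b'
   6  s[9:],s[0:]  0  ''
   7  s[0:],s[13:]  1  'c'
   8  s[13:],s[10:]  0  ''
   9  s[10:],s[14:]  1  'd'
  10  s[14:],s[15:]  0  ''
  11  s[15:],s[2:]  1  'e'
  12  s[2:],s[7:]  1  'e'
  13  s[7:],s[4:]  1  'e'
  14  s[4:],s[6:]  0  ''
  15  s[6:],s[5:]  1  'f'

n(n+1)/2 = 16·17/2 = 136
Σ LCP = 0 + 1 + 2 + 0 + 1 + 1 + 0 + 1 + 0 + 1 + 0 + 1 + 1 + 1 + 0 + 1 = 11
distinct = 136 − 11 = 125

125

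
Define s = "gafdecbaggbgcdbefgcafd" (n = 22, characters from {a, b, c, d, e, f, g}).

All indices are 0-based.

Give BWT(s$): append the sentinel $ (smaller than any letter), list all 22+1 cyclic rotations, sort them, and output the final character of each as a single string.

dcgbcdggegfcfdbaae$gfba

rank  rotation                 last
    0  $gafdecbaggbgcdbefgcafd  d
    1  afd$gafdecbaggbgcdbefgc  c
    2  afdecbaggbgcdbefgcafd$g  g
    3  aggbgcdbefgcafd$gafdecb  b
    4  baggbgcdbefgcafd$gafdec  c
    5  befgcafd$gafdecbaggbgcd  d
    6  bgcdbefgcafd$gafdecbagg  g
    7  cafd$gafdecbaggbgcdbefg  g
    8  cbaggbgcdbefgcafd$gafde  e
    9  cdbefgcafd$gafdecbaggbg  g
   10  d$gafdecbaggbgcdbefgcaf  f
   11  dbefgcafd$gafdecbaggbgc  c
   12  decbaggbgcdbefgcafd$gaf  f
   13  ecbaggbgcdbefgcafd$gafd  d
   14  efgcafd$gafdecbaggbgcdb  b
   15  fd$gafdecbaggbgcdbefgca  a
   16  fdecbaggbgcdbefgcafd$ga  a
   17  fgcafd$gafdecbaggbgcdbe  e
   18  gafdecbaggbgcdbefgcafd$  $
   19  gbgcdbefgcafd$gafdecbag  g
   20  gcafd$gafdecbaggbgcdbef  f
   21  gcdbefgcafd$gafdecbaggb  b
   22  ggbgcdbefgcafd$gafdecba  a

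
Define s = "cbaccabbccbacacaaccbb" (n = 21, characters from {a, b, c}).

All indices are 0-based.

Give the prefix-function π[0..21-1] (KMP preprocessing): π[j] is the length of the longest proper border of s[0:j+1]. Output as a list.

π[0] = 0
j=1 s[j]='b': π[1]=0 (border '')
j=2 s[j]='a': π[2]=0 (border '')
j=3 s[j]='c': π[3]=1 (border 'c')
j=4 s[j]='c': k: 1→0; π[4]=1 (border 'c')
j=5 s[j]='a': k: 1→0; π[5]=0 (border '')
j=6 s[j]='b': π[6]=0 (border '')
j=7 s[j]='b': π[7]=0 (border '')
j=8 s[j]='c': π[8]=1 (border 'c')
j=9 s[j]='c': k: 1→0; π[9]=1 (border 'c')
j=10 s[j]='b': π[10]=2 (border 'cb')
j=11 s[j]='a': π[11]=3 (border 'cba')
j=12 s[j]='c': π[12]=4 (border 'cbac')
j=13 s[j]='a': k: 4→1→0; π[13]=0 (border '')
j=14 s[j]='c': π[14]=1 (border 'c')
j=15 s[j]='a': k: 1→0; π[15]=0 (border '')
j=16 s[j]='a': π[16]=0 (border '')
j=17 s[j]='c': π[17]=1 (border 'c')
j=18 s[j]='c': k: 1→0; π[18]=1 (border 'c')
j=19 s[j]='b': π[19]=2 (border 'cb')
j=20 s[j]='b': k: 2→0; π[20]=0 (border '')

[0, 0, 0, 1, 1, 0, 0, 0, 1, 1, 2, 3, 4, 0, 1, 0, 0, 1, 1, 2, 0]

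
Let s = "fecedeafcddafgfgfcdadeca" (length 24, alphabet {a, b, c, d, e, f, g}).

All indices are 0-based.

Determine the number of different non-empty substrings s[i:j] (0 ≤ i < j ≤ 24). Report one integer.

272

rank | idx | suffix
   0 |  23 | a
   1 |  19 | adeca
   2 |   6 | afcddafgfgfcdadeca
   3 |  11 | afgfgfcdadeca
   4 |  22 | ca
   5 |  17 | cdadeca
   6 |   8 | cddafgfgfcdadeca
   7 |   2 | cedeafcddafgfgfcdadeca
   8 |  18 | dadeca
   9 |  10 | dafgfgfcdadeca
  10 |   9 | ddafgfgfcdadeca
  11 |   4 | deafcddafgfgfcdadeca
  12 |  20 | deca
  13 |   5 | eafcddafgfgfcdadeca
  14 |  21 | eca
  15 |   1 | ecedeafcddafgfgfcdadeca
  16 |   3 | edeafcddafgfgfcdadeca
  17 |  16 | fcdadeca
  18 |   7 | fcddafgfgfcdadeca
  19 |   0 | fecedeafcddafgfgfcdadeca
  20 |  14 | fgfcdadeca
  21 |  12 | fgfgfcdadeca
  22 |  15 | gfcdadeca
  23 |  13 | gfgfcdadeca

SA = [23, 19, 6, 11, 22, 17, 8, 2, 18, 10, 9, 4, 20, 5, 21, 1, 3, 16, 7, 0, 14, 12, 15, 13]
i: (SA[i-1],SA[i]) lcp shared
  1: (23,19) 1 'a'
  2: (19,6) 1 'a'
  3: (6,11) 2 'af'
  4: (11,22) 0 ''
  5: (22,17) 1 'c'
  6: (17,8) 2 'cd'
  7: (8,2) 1 'c'
  8: (2,18) 0 ''
  9: (18,10) 2 'da'
  10: (10,9) 1 'd'
  11: (9,4) 1 'd'
  12: (4,20) 2 'de'
  13: (20,5) 0 ''
  14: (5,21) 1 'e'
  15: (21,1) 2 'ec'
  16: (1,3) 1 'e'
  17: (3,16) 0 ''
  18: (16,7) 3 'fcd'
  19: (7,0) 1 'f'
  20: (0,14) 1 'f'
  21: (14,12) 3 'fgf'
  22: (12,15) 0 ''
  23: (15,13) 2 'gf'

n(n+1)/2 = 24·25/2 = 300
Σ LCP = 0 + 1 + 1 + 2 + 0 + 1 + 2 + 1 + 0 + 2 + 1 + 1 + 2 + 0 + 1 + 2 + 1 + 0 + 3 + 1 + 1 + 3 + 0 + 2 = 28
distinct = 300 − 28 = 272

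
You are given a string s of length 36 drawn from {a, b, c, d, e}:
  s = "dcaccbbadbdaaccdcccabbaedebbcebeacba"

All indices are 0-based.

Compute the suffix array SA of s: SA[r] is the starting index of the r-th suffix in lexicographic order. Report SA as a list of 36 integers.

rank | idx | suffix
   0 |  35 | a
   1 |  11 | aaccdcccabbaedebbcebeacba
   2 |  19 | abbaedebbcebeacba
   3 |  32 | acba
   4 |   2 | accbbadbdaaccdcccabbaedebbcebeacba
   5 |  12 | accdcccabbaedebbcebeacba
   6 |   7 | adbdaaccdcccabbaedebbcebeacba
   7 |  22 | aedebbcebeacba
   8 |  34 | ba
   9 |   6 | badbdaaccdcccabbaedebbcebeacba
  10 |  21 | baedebbcebeacba
  11 |   5 | bbadbdaaccdcccabbaedebbcebeacba
  12 |  20 | bbaedebbcebeacba
  13 |  26 | bbcebeacba
  14 |  27 | bcebeacba
  15 |   9 | bdaaccdcccabbaedebbcebeacba
  16 |  30 | beacba
  17 |  18 | cabbaedebbcebeacba
  18 |   1 | caccbbadbdaaccdcccabbaedebbcebeacba
  19 |  33 | cba
  20 |   4 | cbbadbdaaccdcccabbaedebbcebeacba
  21 |  17 | ccabbaedebbcebeacba
  22 |   3 | ccbbadbdaaccdcccabbaedebbcebeacba
  23 |  16 | cccabbaedebbcebeacba
  24 |  13 | ccdcccabbaedebbcebeacba
  25 |  14 | cdcccabbaedebbcebeacba
  26 |  28 | cebeacba
  27 |  10 | daaccdcccabbaedebbcebeacba
  28 |   8 | dbdaaccdcccabbaedebbcebeacba
  29 |   0 | dcaccbbadbdaaccdcccabbaedebbcebeacba
  30 |  15 | dcccabbaedebbcebeacba
  31 |  24 | debbcebeacba
  32 |  31 | eacba
  33 |  25 | ebbcebeacba
  34 |  29 | ebeacba
  35 |  23 | edebbcebeacba

[35, 11, 19, 32, 2, 12, 7, 22, 34, 6, 21, 5, 20, 26, 27, 9, 30, 18, 1, 33, 4, 17, 3, 16, 13, 14, 28, 10, 8, 0, 15, 24, 31, 25, 29, 23]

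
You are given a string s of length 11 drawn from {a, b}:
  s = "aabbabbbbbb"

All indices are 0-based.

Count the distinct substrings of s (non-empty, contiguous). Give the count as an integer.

44

sorted suffixes:
  #0 SA[0]=0  'aabbabbbbbb'
  #1 SA[1]=1  'abbabbbbbb'
  #2 SA[2]=4  'abbbbbb'
  #3 SA[3]=10  'b'
  #4 SA[4]=3  'babbbbbb'
  #5 SA[5]=9  'bb'
  #6 SA[6]=2  'bbabbbbbb'
  #7 SA[7]=8  'bbb'
  #8 SA[8]=7  'bbbb'
  #9 SA[9]=6  'bbbbb'
  #10 SA[10]=5  'bbbbbb'

SA = [0, 1, 4, 10, 3, 9, 2, 8, 7, 6, 5]
i: (SA[i-1],SA[i]) lcp shared
  1: (0,1) 1 'a'
  2: (1,4) 3 'abb'
  3: (4,10) 0 ''
  4: (10,3) 1 'b'
  5: (3,9) 1 'b'
  6: (9,2) 2 'bb'
  7: (2,8) 2 'bb'
  8: (8,7) 3 'bbb'
  9: (7,6) 4 'bbbb'
  10: (6,5) 5 'bbbbb'

n(n+1)/2 = 11·12/2 = 66
Σ LCP = 0 + 1 + 3 + 0 + 1 + 1 + 2 + 2 + 3 + 4 + 5 = 22
distinct = 66 − 22 = 44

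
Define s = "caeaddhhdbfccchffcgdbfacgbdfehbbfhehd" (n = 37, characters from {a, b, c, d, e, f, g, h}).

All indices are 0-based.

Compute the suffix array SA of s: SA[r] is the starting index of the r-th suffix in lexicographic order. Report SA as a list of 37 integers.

[22, 3, 1, 30, 25, 20, 9, 31, 0, 11, 12, 23, 17, 13, 36, 19, 8, 4, 26, 5, 2, 28, 34, 21, 10, 16, 27, 15, 32, 24, 18, 29, 35, 7, 33, 14, 6]

sorted suffixes:
  #0 SA[0]=22  'acgbdfehbbfhehd'
  #1 SA[1]=3  'addhhdbfccchffcgdbfacgbdfehbbfhehd'
  #2 SA[2]=1  'aeaddhhdbfccchffcgdbfacgbdfehbbfhehd'
  #3 SA[3]=30  'bbfhehd'
  #4 SA[4]=25  'bdfehbbfhehd'
  #5 SA[5]=20  'bfacgbdfehbbfhehd'
  #6 SA[6]=9  'bfccchffcgdbfacgbdfehbbfhehd'
  #7 SA[7]=31  'bfhehd'
  #8 SA[8]=0  'caeaddhhdbfccchffcgdbfacgbdfehbbfhehd'
  #9 SA[9]=11  'ccchffcgdbfacgbdfehbbfhehd'
  #10 SA[10]=12  'cchffcgdbfacgbdfehbbfhehd'
  #11 SA[11]=23  'cgbdfehbbfhehd'
  #12 SA[12]=17  'cgdbfacgbdfehbbfhehd'
  #13 SA[13]=13  'chffcgdbfacgbdfehbbfhehd'
  #14 SA[14]=36  'd'
  #15 SA[15]=19  'dbfacgbdfehbbfhehd'
  #16 SA[16]=8  'dbfccchffcgdbfacgbdfehbbfhehd'
  #17 SA[17]=4  'ddhhdbfccchffcgdbfacgbdfehbbfhehd'
  #18 SA[18]=26  'dfehbbfhehd'
  #19 SA[19]=5  'dhhdbfccchffcgdbfacgbdfehbbfhehd'
  #20 SA[20]=2  'eaddhhdbfccchffcgdbfacgbdfehbbfhehd'
  #21 SA[21]=28  'ehbbfhehd'
  #22 SA[22]=34  'ehd'
  #23 SA[23]=21  'facgbdfehbbfhehd'
  #24 SA[24]=10  'fccchffcgdbfacgbdfehbbfhehd'
  #25 SA[25]=16  'fcgdbfacgbdfehbbfhehd'
  #26 SA[26]=27  'fehbbfhehd'
  #27 SA[27]=15  'ffcgdbfacgbdfehbbfhehd'
  #28 SA[28]=32  'fhehd'
  #29 SA[29]=24  'gbdfehbbfhehd'
  #30 SA[30]=18  'gdbfacgbdfehbbfhehd'
  #31 SA[31]=29  'hbbfhehd'
  #32 SA[32]=35  'hd'
  #33 SA[33]=7  'hdbfccchffcgdbfacgbdfehbbfhehd'
  #34 SA[34]=33  'hehd'
  #35 SA[35]=14  'hffcgdbfacgbdfehbbfhehd'
  #36 SA[36]=6  'hhdbfccchffcgdbfacgbdfehbbfhehd'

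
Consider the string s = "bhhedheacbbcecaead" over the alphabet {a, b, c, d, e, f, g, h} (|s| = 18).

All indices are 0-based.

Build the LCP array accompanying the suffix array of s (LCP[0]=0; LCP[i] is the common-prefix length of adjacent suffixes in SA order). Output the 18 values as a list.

[0, 1, 1, 0, 1, 1, 0, 1, 1, 0, 1, 0, 2, 1, 1, 0, 2, 1]

rank→(start, suffix):
  0 → (7, 'acbbcecaead')
  1 → (16, 'ad')
  2 → (14, 'aead')
  3 → (9, 'bbcecaead')
  4 → (10, 'bcecaead')
  5 → (0, 'bhhedheacbbcecaead')
  6 → (13, 'caead')
  7 → (8, 'cbbcecaead')
  8 → (11, 'cecaead')
  9 → (17, 'd')
  10 → (4, 'dheacbbcecaead')
  11 → (6, 'eacbbcecaead')
  12 → (15, 'ead')
  13 → (12, 'ecaead')
  14 → (3, 'edheacbbcecaead')
  15 → (5, 'heacbbcecaead')
  16 → (2, 'hedheacbbcecaead')
  17 → (1, 'hhedheacbbcecaead')

SA = [7, 16, 14, 9, 10, 0, 13, 8, 11, 17, 4, 6, 15, 12, 3, 5, 2, 1]
rank  pair      lcp
   1  s[7:],s[16:]  1  'a'
   2  s[16:],s[14:]  1  'a'
   3  s[14:],s[9:]  0  ''
   4  s[9:],s[10:]  1  'b'
   5  s[10:],s[0:]  1  'b'
   6  s[0:],s[13:]  0  ''
   7  s[13:],s[8:]  1  'c'
   8  s[8:],s[11:]  1  'c'
   9  s[11:],s[17:]  0  ''
  10  s[17:],s[4:]  1  'd'
  11  s[4:],s[6:]  0  ''
  12  s[6:],s[15:]  2  'ea'
  13  s[15:],s[12:]  1  'e'
  14  s[12:],s[3:]  1  'e'
  15  s[3:],s[5:]  0  ''
  16  s[5:],s[2:]  2  'he'
  17  s[2:],s[1:]  1  'h'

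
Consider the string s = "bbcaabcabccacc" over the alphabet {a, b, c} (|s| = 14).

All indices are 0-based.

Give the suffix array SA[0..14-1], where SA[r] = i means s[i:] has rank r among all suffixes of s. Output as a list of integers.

sorted suffixes:
  #0 SA[0]=3  'aabcabccacc'
  #1 SA[1]=4  'abcabccacc'
  #2 SA[2]=7  'abccacc'
  #3 SA[3]=11  'acc'
  #4 SA[4]=0  'bbcaabcabccacc'
  #5 SA[5]=1  'bcaabcabccacc'
  #6 SA[6]=5  'bcabccacc'
  #7 SA[7]=8  'bccacc'
  #8 SA[8]=13  'c'
  #9 SA[9]=2  'caabcabccacc'
  #10 SA[10]=6  'cabccacc'
  #11 SA[11]=10  'cacc'
  #12 SA[12]=12  'cc'
  #13 SA[13]=9  'ccacc'

[3, 4, 7, 11, 0, 1, 5, 8, 13, 2, 6, 10, 12, 9]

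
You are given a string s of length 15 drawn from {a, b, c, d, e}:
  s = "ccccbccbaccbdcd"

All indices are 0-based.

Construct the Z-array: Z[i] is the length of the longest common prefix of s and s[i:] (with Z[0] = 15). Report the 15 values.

Z[0]=15
i=1: fresh scan; Z[1]=3 scan→box=[1,4)
i=2: min(r-i=2, Z[1]=3)=2; Z[2]=2
i=3: min(r-i=1, Z[2]=2)=1; Z[3]=1
i=4: fresh scan; Z[4]=0
i=5: fresh scan; Z[5]=2 scan→box=[5,7)
i=6: min(r-i=1, Z[1]=3)=1; Z[6]=1
i=7: fresh scan; Z[7]=0
i=8: fresh scan; Z[8]=0
i=9: fresh scan; Z[9]=2 scan→box=[9,11)
i=10: min(r-i=1, Z[1]=3)=1; Z[10]=1
i=11: fresh scan; Z[11]=0
i=12: fresh scan; Z[12]=0
i=13: fresh scan; Z[13]=1 scan→box=[13,14)
i=14: fresh scan; Z[14]=0

[15, 3, 2, 1, 0, 2, 1, 0, 0, 2, 1, 0, 0, 1, 0]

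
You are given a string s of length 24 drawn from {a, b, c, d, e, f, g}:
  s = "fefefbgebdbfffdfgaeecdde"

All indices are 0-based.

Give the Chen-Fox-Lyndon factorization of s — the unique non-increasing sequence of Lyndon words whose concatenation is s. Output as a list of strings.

emit factor 1: 'f' (i=0, period=1)
emit factor 2: 'ef' (i=1, period=2)
emit factor 3: 'ef' (i=3, period=2)
emit factor 4: 'bge' (i=5, period=3)
emit factor 5: 'bdbfffdfg' (i=8, period=9)
emit factor 6: 'aeecdde' (i=17, period=7)

["f", "ef", "ef", "bge", "bdbfffdfg", "aeecdde"]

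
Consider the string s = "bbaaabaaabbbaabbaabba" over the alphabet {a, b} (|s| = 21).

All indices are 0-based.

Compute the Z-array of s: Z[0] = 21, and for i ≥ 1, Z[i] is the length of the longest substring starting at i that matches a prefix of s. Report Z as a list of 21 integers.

[21, 1, 0, 0, 0, 1, 0, 0, 0, 2, 4, 1, 0, 0, 4, 1, 0, 0, 3, 1, 0]

Z[0]=21
i=1: i≥r, start 0; Z[1]=1 extend→box=[1,2)
i=2: i≥r, start 0; Z[2]=0
i=3: i≥r, start 0; Z[3]=0
i=4: i≥r, start 0; Z[4]=0
i=5: i≥r, start 0; Z[5]=1 extend→box=[5,6)
i=6: i≥r, start 0; Z[6]=0
i=7: i≥r, start 0; Z[7]=0
i=8: i≥r, start 0; Z[8]=0
i=9: i≥r, start 0; Z[9]=2 extend→box=[9,11)
i=10: min(r-i=1, Z[1]=1)=1; Z[10]=4 extend→box=[10,14)
i=11: min(r-i=3, Z[1]=1)=1; Z[11]=1
i=12: min(r-i=2, Z[2]=0)=0; Z[12]=0
i=13: min(r-i=1, Z[3]=0)=0; Z[13]=0
i=14: i≥r, start 0; Z[14]=4 extend→box=[14,18)
i=15: min(r-i=3, Z[1]=1)=1; Z[15]=1
i=16: min(r-i=2, Z[2]=0)=0; Z[16]=0
i=17: min(r-i=1, Z[3]=0)=0; Z[17]=0
i=18: i≥r, start 0; Z[18]=3 extend→box=[18,21)
i=19: min(r-i=2, Z[1]=1)=1; Z[19]=1
i=20: min(r-i=1, Z[2]=0)=0; Z[20]=0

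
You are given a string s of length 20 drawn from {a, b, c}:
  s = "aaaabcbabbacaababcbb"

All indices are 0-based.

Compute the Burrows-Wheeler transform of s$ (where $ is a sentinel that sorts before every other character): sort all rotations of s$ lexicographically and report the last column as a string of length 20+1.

rank  rotation               last
    0  $aaaabcbabbacaababcbb  b
    1  aaaabcbabbacaababcbb$  $
    2  aaabcbabbacaababcbb$a  a
    3  aababcbb$aaaabcbabbac  c
    4  aabcbabbacaababcbb$aa  a
    5  ababcbb$aaaabcbabbaca  a
    6  abbacaababcbb$aaaabcb  b
    7  abcbabbacaababcbb$aaa  a
    8  abcbb$aaaabcbabbacaab  b
    9  acaababcbb$aaaabcbabb  b
   10  b$aaaabcbabbacaababcb  b
   11  babbacaababcbb$aaaabc  c
   12  babcbb$aaaabcbabbacaa  a
   13  bacaababcbb$aaaabcbab  b
   14  bb$aaaabcbabbacaababc  c
   15  bbacaababcbb$aaaabcba  a
   16  bcbabbacaababcbb$aaaa  a
   17  bcbb$aaaabcbabbacaaba  a
   18  caababcbb$aaaabcbabba  a
   19  cbabbacaababcbb$aaaab  b
   20  cbb$aaaabcbabbacaabab  b

b$acaababbbcabcaaaabb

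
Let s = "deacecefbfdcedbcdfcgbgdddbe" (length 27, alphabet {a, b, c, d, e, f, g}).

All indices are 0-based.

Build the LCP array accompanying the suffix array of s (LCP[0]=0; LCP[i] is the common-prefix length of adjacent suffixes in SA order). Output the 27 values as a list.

[0, 0, 1, 1, 1, 0, 1, 2, 2, 1, 0, 2, 1, 1, 2, 1, 1, 0, 1, 1, 1, 1, 0, 1, 1, 0, 1]

sorted suffixes:
  #0 SA[0]=2  'acecefbfdcedbcdfcgbgdddbe'
  #1 SA[1]=14  'bcdfcgbgdddbe'
  #2 SA[2]=25  'be'
  #3 SA[3]=8  'bfdcedbcdfcgbgdddbe'
  #4 SA[4]=20  'bgdddbe'
  #5 SA[5]=15  'cdfcgbgdddbe'
  #6 SA[6]=3  'cecefbfdcedbcdfcgbgdddbe'
  #7 SA[7]=11  'cedbcdfcgbgdddbe'
  #8 SA[8]=5  'cefbfdcedbcdfcgbgdddbe'
  #9 SA[9]=18  'cgbgdddbe'
  #10 SA[10]=13  'dbcdfcgbgdddbe'
  #11 SA[11]=24  'dbe'
  #12 SA[12]=10  'dcedbcdfcgbgdddbe'
  #13 SA[13]=23  'ddbe'
  #14 SA[14]=22  'dddbe'
  #15 SA[15]=0  'deacecefbfdcedbcdfcgbgdddbe'
  #16 SA[16]=16  'dfcgbgdddbe'
  #17 SA[17]=26  'e'
  #18 SA[18]=1  'eacecefbfdcedbcdfcgbgdddbe'
  #19 SA[19]=4  'ecefbfdcedbcdfcgbgdddbe'
  #20 SA[20]=12  'edbcdfcgbgdddbe'
  #21 SA[21]=6  'efbfdcedbcdfcgbgdddbe'
  #22 SA[22]=7  'fbfdcedbcdfcgbgdddbe'
  #23 SA[23]=17  'fcgbgdddbe'
  #24 SA[24]=9  'fdcedbcdfcgbgdddbe'
  #25 SA[25]=19  'gbgdddbe'
  #26 SA[26]=21  'gdddbe'

SA = [2, 14, 25, 8, 20, 15, 3, 11, 5, 18, 13, 24, 10, 23, 22, 0, 16, 26, 1, 4, 12, 6, 7, 17, 9, 19, 21]
rank  pair      lcp
   1  s[2:],s[14:]  0  ''
   2  s[14:],s[25:]  1  'b'
   3  s[25:],s[8:]  1  'b'
   4  s[8:],s[20:]  1  'b'
   5  s[20:],s[15:]  0  ''
   6  s[15:],s[3:]  1  'c'
   7  s[3:],s[11:]  2  'ce'
   8  s[11:],s[5:]  2  'ce'
   9  s[5:],s[18:]  1  'c'
  10  s[18:],s[13:]  0  ''
  11  s[13:],s[24:]  2  'db'
  12  s[24:],s[10:]  1  'd'
  13  s[10:],s[23:]  1  'd'
  14  s[23:],s[22:]  2  'dd'
  15  s[22:],s[0:]  1  'd'
  16  s[0:],s[16:]  1  'd'
  17  s[16:],s[26:]  0  ''
  18  s[26:],s[1:]  1  'e'
  19  s[1:],s[4:]  1  'e'
  20  s[4:],s[12:]  1  'e'
  21  s[12:],s[6:]  1  'e'
  22  s[6:],s[7:]  0  ''
  23  s[7:],s[17:]  1  'f'
  24  s[17:],s[9:]  1  'f'
  25  s[9:],s[19:]  0  ''
  26  s[19:],s[21:]  1  'g'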